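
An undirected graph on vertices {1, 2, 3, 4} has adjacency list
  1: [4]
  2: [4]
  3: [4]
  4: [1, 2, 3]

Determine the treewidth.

1

A width-1 tree decomposition is:
Bags: B1 = {2, 4}  B2 = {1, 4}  B3 = {3, 4}
Tree: B1–B2, B2–B3
Every bag has size at most 2, so the width is 2 − 1 = 1 and tw(G) ≤ 1. Since G has at least one edge (e.g. 4–2), it is not an edgeless graph, so tw(G) ≥ 1. Hence tw(G) = 1 exactly.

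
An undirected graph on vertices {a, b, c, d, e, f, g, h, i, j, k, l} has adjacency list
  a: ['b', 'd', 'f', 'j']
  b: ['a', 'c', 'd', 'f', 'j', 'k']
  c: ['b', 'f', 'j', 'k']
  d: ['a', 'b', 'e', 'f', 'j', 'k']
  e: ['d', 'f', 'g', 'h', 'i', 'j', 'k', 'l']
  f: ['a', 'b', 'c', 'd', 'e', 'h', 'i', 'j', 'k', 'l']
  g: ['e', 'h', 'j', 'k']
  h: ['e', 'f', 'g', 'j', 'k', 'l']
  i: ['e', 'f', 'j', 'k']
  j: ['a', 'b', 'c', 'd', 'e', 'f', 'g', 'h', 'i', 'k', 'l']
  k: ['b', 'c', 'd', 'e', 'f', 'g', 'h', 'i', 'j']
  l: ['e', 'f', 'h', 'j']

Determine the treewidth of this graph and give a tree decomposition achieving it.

Treewidth 4.
One such decomposition:
Bags: B1 = {e, g, h, j, k}  B2 = {e, f, h, j, k}  B3 = {d, e, f, j, k}  B4 = {e, f, h, j, l}  B5 = {b, d, f, j, k}  B6 = {b, c, f, j, k}  B7 = {e, f, i, j, k}  B8 = {a, b, d, f, j}
Tree: B1–B2, B2–B3, B2–B4, B3–B5, B5–B6, B3–B7, B5–B8

Every bag has size at most 5, so the width is 5 − 1 = 4 and tw(G) ≤ 4. For the lower bound, the 5 vertices {e, g, h, j, k} are pairwise adjacent, and any tree decomposition puts a clique entirely inside one bag — forcing width ≥ 4. Therefore the treewidth is 4.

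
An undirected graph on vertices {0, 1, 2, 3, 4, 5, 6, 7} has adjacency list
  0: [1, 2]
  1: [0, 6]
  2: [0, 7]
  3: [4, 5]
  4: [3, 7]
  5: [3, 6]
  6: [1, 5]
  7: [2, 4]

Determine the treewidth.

2

A width-2 tree decomposition is:
Bags: B1 = {3, 5, 6}  B2 = {1, 3, 6}  B3 = {0, 1, 3}  B4 = {0, 2, 3}  B5 = {2, 3, 7}  B6 = {3, 4, 7}
Tree: B1–B2, B2–B3, B3–B4, B4–B5, B5–B6
Every bag has size at most 3, so the width is 3 − 1 = 2 and tw(G) ≤ 2. The edges 3–5–6–1–0–2–7–4–3 form a cycle, so G is not a tree and its treewidth is at least 2. Hence tw(G) = 2 exactly.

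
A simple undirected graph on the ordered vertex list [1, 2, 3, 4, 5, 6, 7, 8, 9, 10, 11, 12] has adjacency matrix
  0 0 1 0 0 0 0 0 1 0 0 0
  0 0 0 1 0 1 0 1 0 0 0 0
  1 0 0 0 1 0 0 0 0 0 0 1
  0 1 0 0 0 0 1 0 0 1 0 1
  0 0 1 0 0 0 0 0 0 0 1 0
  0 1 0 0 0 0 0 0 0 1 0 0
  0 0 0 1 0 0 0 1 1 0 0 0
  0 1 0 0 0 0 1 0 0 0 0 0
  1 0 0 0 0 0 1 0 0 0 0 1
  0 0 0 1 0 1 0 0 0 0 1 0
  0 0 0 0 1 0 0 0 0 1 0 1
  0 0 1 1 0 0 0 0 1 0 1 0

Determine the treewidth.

3

A width-3 tree decomposition is:
Bags: B1 = {1, 3, 5, 11}  B2 = {1, 3, 11, 12}  B3 = {1, 9, 11, 12}  B4 = {9, 10, 11, 12}  B5 = {4, 9, 10, 12}  B6 = {4, 7, 9, 10}  B7 = {4, 6, 7, 10}  B8 = {2, 4, 6, 7}  B9 = {2, 6, 7, 8}
Tree: B1–B2, B2–B3, B3–B4, B4–B5, B5–B6, B6–B7, B7–B8, B8–B9
The largest bag has 4 vertices, giving width 3; this decomposition certifies tw(G) ≤ 3. For the lower bound: the 4 vertex sets {1,3,5}, {11}, {12}, {4,7,9,10} are disjoint, each induces a connected subgraph, and every pair is joined by at least one edge of G. Contracting each set to a single vertex therefore yields K_{4} as a minor, and since treewidth is minor-monotone, tw(G) ≥ tw(K_{4}) = 3. The upper and lower bounds meet at 3, so that is the treewidth.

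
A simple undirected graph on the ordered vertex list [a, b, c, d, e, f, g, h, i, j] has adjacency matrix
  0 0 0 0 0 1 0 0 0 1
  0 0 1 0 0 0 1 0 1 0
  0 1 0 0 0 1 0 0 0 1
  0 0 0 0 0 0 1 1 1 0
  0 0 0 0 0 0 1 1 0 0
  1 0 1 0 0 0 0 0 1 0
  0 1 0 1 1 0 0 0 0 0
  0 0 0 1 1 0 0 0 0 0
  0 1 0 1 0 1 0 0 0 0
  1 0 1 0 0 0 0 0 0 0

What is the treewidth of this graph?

2

A width-2 tree decomposition is:
Bags: B1 = {d, e, h}  B2 = {d, e, g}  B3 = {d, g, i}  B4 = {b, g, i}  B5 = {b, f, i}  B6 = {b, c, f}  B7 = {a, c, f}  B8 = {a, c, j}
Tree: B1–B2, B2–B3, B3–B4, B4–B5, B5–B6, B6–B7, B7–B8
Each bag holds 3 vertices, so the decomposition has width 2, which upper-bounds the treewidth. The edges h–e–g–d–h form a cycle, so G is not a tree and its treewidth is at least 2. Combining the bounds, tw(G) = 2.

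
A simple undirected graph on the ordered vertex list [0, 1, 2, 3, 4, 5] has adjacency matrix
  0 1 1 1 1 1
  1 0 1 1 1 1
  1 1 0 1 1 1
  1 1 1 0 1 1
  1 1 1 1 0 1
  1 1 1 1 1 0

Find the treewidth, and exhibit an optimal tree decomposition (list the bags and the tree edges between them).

Treewidth 5.
One such decomposition:
Bags: B1 = {0, 1, 2, 3, 4, 5}
Tree: (single bag)

A single bag containing all 6 vertices is trivially a valid decomposition of width 5. For the lower bound, the 6 vertices {0, 1, 2, 3, 4, 5} are pairwise adjacent, and any tree decomposition puts a clique entirely inside one bag — forcing width ≥ 5. Therefore the treewidth is 5.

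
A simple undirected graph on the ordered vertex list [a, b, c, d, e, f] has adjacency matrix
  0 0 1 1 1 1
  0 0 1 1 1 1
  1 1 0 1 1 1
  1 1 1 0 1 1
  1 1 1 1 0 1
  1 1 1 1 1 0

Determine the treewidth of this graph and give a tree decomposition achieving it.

Treewidth 4.
One such decomposition:
Bags: B1 = {b, c, d, e, f}  B2 = {a, c, d, e, f}
Tree: B1–B2

Each bag holds 5 vertices, so the decomposition has width 4, which upper-bounds the treewidth. For the lower bound, the 5 vertices {a, c, d, e, f} are pairwise adjacent, and any tree decomposition puts a clique entirely inside one bag — forcing width ≥ 4. The upper and lower bounds meet at 4, so that is the treewidth.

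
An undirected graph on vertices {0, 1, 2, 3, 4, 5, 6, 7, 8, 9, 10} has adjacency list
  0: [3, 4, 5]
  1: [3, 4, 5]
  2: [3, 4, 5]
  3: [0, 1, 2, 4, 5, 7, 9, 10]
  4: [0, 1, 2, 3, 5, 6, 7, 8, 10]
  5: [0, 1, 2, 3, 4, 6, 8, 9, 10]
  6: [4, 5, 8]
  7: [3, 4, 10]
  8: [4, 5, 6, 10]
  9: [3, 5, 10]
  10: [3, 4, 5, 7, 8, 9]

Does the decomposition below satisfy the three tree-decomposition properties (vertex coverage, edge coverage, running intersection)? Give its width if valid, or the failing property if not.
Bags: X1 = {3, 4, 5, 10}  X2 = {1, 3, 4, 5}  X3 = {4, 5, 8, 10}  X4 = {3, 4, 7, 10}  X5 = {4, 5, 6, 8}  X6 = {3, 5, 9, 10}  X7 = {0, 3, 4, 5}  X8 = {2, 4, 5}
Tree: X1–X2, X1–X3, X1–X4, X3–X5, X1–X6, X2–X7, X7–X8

A tree decomposition must satisfy three properties: every vertex lies in some bag; for every edge, both endpoints lie together in some bag; and for every vertex, the bags containing it form a connected subtree. Here edge (3,2) lies in no bag, so the decomposition is invalid.

No — edge (3,2) lies in no bag.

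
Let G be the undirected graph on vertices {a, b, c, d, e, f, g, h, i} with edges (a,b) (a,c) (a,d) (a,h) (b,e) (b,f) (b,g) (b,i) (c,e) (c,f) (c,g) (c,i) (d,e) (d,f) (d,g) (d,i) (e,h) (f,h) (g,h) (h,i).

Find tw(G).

4

A width-4 tree decomposition is:
Bags: B1 = {b, c, d, e, h}  B2 = {b, c, d, h, i}  B3 = {b, c, d, f, h}  B4 = {b, c, d, g, h}  B5 = {a, b, c, d, h}
Tree: B1–B2, B2–B3, B3–B4, B4–B5
Each bag holds 5 vertices, so the decomposition has width 4, which upper-bounds the treewidth. For the lower bound: the 5 vertex sets {d,e}, {h,i}, {c,f}, {b}, {g} are disjoint, each induces a connected subgraph, and every pair is joined by at least one edge of G. Contracting each set to a single vertex therefore yields K_{5} as a minor, and since treewidth is minor-monotone, tw(G) ≥ tw(K_{5}) = 4. The upper and lower bounds meet at 4, so that is the treewidth.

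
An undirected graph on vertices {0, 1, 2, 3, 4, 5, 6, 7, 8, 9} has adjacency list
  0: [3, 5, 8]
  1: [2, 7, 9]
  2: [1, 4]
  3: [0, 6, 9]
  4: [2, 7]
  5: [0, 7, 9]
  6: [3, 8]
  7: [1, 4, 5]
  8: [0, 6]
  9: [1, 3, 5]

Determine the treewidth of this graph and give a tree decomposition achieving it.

Treewidth 2.
One optimal decomposition is:
Bags: B1 = {0, 6, 8}  B2 = {0, 3, 6}  B3 = {0, 3, 5}  B4 = {3, 5, 9}  B5 = {5, 7, 9}  B6 = {1, 7, 9}  B7 = {1, 4, 7}  B8 = {1, 2, 4}
Tree: B1–B2, B2–B3, B3–B4, B4–B5, B5–B6, B6–B7, B7–B8

Every bag has size at most 3, so the width is 3 − 1 = 2 and tw(G) ≤ 2. For the lower bound, G contains the cycle 8–6–3–0–8, so G is not a forest; only forests have treewidth ≤ 1, hence tw(G) ≥ 2. Hence tw(G) = 2 exactly.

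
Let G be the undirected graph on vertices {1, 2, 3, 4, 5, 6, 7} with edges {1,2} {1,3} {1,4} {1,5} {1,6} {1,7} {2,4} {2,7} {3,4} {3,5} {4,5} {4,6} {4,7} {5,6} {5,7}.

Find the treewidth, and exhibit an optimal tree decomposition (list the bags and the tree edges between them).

Every bag has size at most 4, so the width is 4 − 1 = 3 and tw(G) ≤ 3. For the lower bound, the 4 vertices {1, 2, 4, 7} are pairwise adjacent, and any tree decomposition puts a clique entirely inside one bag — forcing width ≥ 3. Combining the bounds, tw(G) = 3.

Treewidth 3.
Bags: B1 = {1, 2, 4, 7}  B2 = {1, 4, 5, 7}  B3 = {1, 4, 5, 6}  B4 = {1, 3, 4, 5}
Tree: B1–B2, B2–B3, B3–B4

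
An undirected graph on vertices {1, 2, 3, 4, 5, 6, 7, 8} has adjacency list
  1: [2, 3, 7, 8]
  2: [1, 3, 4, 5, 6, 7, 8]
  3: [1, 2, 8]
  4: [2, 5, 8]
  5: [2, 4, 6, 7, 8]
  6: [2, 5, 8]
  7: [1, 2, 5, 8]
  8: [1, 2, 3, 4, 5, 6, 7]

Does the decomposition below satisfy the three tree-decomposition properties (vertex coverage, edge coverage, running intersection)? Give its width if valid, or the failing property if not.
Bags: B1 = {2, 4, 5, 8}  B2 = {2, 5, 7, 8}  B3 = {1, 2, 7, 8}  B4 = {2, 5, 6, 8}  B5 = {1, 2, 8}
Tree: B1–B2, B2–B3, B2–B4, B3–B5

No — vertex 3 appears in no bag.

A tree decomposition must satisfy three properties: every vertex lies in some bag; for every edge, both endpoints lie together in some bag; and for every vertex, the bags containing it form a connected subtree. Here vertex 3 appears in no bag, so the decomposition is invalid.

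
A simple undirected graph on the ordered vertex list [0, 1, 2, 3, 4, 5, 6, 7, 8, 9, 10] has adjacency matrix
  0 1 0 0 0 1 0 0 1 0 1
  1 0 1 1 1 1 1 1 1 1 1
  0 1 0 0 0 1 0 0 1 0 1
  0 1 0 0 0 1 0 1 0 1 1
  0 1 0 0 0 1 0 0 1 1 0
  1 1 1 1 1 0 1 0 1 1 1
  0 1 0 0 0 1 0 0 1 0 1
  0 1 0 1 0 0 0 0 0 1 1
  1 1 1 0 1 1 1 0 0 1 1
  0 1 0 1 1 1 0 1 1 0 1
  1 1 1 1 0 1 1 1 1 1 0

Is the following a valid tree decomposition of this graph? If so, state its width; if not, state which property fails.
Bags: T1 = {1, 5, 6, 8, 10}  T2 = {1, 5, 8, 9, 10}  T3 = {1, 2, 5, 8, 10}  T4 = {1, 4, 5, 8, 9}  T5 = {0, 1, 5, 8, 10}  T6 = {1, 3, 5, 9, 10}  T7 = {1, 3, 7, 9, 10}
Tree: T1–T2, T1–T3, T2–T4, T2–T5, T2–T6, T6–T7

Yes; width 4.

Vertex coverage: the bags together contain {0, 1, 2, 3, 4, 5, 6, 7, 8, 9, 10}, the full vertex set. Edge coverage: each edge of G has both endpoints in at least one bag. Running intersection: for every vertex, the bags containing it form a connected subtree. All three properties hold, so this is a valid tree decomposition of width max|bag| − 1 = 4, and hence tw(G) ≤ 4.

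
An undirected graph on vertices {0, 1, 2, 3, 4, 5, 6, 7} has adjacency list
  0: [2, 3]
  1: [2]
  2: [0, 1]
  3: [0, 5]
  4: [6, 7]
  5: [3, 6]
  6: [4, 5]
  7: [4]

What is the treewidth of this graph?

A width-1 tree decomposition is:
Bags: B1 = {4, 7}  B2 = {4, 6}  B3 = {5, 6}  B4 = {3, 5}  B5 = {0, 3}  B6 = {0, 2}  B7 = {1, 2}
Tree: B1–B2, B2–B3, B3–B4, B4–B5, B5–B6, B6–B7
Every bag has size at most 2, so the width is 2 − 1 = 1 and tw(G) ≤ 1. G has an edge, so its treewidth is at least 1. Combining the bounds, tw(G) = 1.

1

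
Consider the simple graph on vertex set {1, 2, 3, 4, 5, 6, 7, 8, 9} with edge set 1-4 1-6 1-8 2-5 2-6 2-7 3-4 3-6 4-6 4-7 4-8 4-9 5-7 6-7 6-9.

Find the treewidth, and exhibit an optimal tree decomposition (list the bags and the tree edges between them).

Every bag has size at most 3, so the width is 3 − 1 = 2 and tw(G) ≤ 2. For the lower bound, the 3 vertices {2, 5, 7} are pairwise adjacent, and any tree decomposition puts a clique entirely inside one bag — forcing width ≥ 2. Therefore the treewidth is 2.

Treewidth 2.
One such decomposition:
Bags: B1 = {1, 4, 6}  B2 = {4, 6, 7}  B3 = {2, 6, 7}  B4 = {3, 4, 6}  B5 = {4, 6, 9}  B6 = {2, 5, 7}  B7 = {1, 4, 8}
Tree: B1–B2, B2–B3, B1–B4, B2–B5, B3–B6, B1–B7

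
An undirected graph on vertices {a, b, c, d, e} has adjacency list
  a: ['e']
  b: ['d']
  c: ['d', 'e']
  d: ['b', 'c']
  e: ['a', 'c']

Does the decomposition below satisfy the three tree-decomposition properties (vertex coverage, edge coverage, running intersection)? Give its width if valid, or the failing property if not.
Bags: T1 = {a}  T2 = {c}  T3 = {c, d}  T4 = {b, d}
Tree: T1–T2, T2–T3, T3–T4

A tree decomposition must satisfy three properties: every vertex lies in some bag; for every edge, both endpoints lie together in some bag; and for every vertex, the bags containing it form a connected subtree. Here vertex e appears in no bag, so the decomposition is invalid.

No — vertex e appears in no bag.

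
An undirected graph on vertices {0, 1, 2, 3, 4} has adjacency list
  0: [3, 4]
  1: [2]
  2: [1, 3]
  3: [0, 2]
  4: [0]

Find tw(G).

1

A width-1 tree decomposition is:
Bags: B1 = {0, 4}  B2 = {0, 3}  B3 = {2, 3}  B4 = {1, 2}
Tree: B1–B2, B2–B3, B3–B4
The largest bag has 2 vertices, giving width 1; this decomposition certifies tw(G) ≤ 1. G has an edge, so its treewidth is at least 1. Combining the bounds, tw(G) = 1.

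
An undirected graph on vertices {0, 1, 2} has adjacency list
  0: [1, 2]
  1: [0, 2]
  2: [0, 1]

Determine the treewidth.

A width-2 tree decomposition is:
Bags: B1 = {0, 1, 2}
Tree: (single bag)
With just one bag of size 3, the width is 3 − 1 = 2, so tw(G) ≤ 2. Conversely, {0, 1, 2} is a clique of size 3, and the vertices of any clique must share a bag in every tree decomposition; so some bag has ≥ 3 vertices and tw(G) ≥ 2. Hence tw(G) = 2 exactly.

2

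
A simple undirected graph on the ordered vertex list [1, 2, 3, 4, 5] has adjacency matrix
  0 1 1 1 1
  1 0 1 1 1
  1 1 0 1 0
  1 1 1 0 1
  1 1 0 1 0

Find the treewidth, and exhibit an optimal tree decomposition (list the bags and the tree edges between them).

Treewidth 3.
One such decomposition:
Bags: B1 = {1, 2, 3, 4}  B2 = {1, 2, 4, 5}
Tree: B1–B2

Each bag holds 4 vertices, so the decomposition has width 3, which upper-bounds the treewidth. Conversely, {1, 2, 3, 4} is a clique of size 4, and the vertices of any clique must share a bag in every tree decomposition; so some bag has ≥ 4 vertices and tw(G) ≥ 3. The upper and lower bounds meet at 3, so that is the treewidth.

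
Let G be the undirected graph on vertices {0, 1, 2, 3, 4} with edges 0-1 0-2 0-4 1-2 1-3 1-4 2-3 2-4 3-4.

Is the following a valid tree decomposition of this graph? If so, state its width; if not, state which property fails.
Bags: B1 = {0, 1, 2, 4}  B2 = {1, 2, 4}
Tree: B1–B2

A tree decomposition must satisfy three properties: every vertex lies in some bag; for every edge, both endpoints lie together in some bag; and for every vertex, the bags containing it form a connected subtree. Here vertex 3 appears in no bag, so the decomposition is invalid.

No — vertex 3 appears in no bag.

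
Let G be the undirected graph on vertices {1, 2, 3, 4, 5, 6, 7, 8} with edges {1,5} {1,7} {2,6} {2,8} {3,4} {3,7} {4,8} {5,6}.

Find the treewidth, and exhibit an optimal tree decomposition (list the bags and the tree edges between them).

Treewidth 2.
Bags: B1 = {3, 4, 8}  B2 = {2, 3, 8}  B3 = {2, 3, 6}  B4 = {3, 5, 6}  B5 = {1, 3, 5}  B6 = {1, 3, 7}
Tree: B1–B2, B2–B3, B3–B4, B4–B5, B5–B6

Every bag has size at most 3, so the width is 3 − 1 = 2 and tw(G) ≤ 2. Since 3–4–8–2–6–5–1–7–3 is a cycle in G, G is not acyclic. Forests are exactly the graphs of treewidth ≤ 1, so tw(G) ≥ 2. The upper and lower bounds meet at 2, so that is the treewidth.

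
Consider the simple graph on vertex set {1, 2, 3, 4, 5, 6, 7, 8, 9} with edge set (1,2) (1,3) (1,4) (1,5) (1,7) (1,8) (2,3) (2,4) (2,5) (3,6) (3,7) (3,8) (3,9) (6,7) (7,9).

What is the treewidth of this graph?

2

A width-2 tree decomposition is:
Bags: B1 = {1, 2, 3}  B2 = {1, 3, 8}  B3 = {1, 3, 7}  B4 = {1, 2, 5}  B5 = {1, 2, 4}  B6 = {3, 7, 9}  B7 = {3, 6, 7}
Tree: B1–B2, B2–B3, B1–B4, B1–B5, B3–B6, B3–B7
Each bag holds 3 vertices, so the decomposition has width 2, which upper-bounds the treewidth. On the other hand G contains the 3-clique {1, 3, 8}. A clique must lie in a single bag of any decomposition, so no decomposition can have width below 2. Therefore the treewidth is 2.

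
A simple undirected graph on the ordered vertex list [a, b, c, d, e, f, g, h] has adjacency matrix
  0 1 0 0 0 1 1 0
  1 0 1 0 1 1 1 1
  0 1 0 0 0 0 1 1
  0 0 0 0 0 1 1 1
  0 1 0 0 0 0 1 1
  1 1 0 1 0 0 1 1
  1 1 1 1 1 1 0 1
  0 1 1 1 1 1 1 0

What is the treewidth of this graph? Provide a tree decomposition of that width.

Each bag holds 4 vertices, so the decomposition has width 3, which upper-bounds the treewidth. On the other hand G contains the 4-clique {d, f, g, h}. A clique must lie in a single bag of any decomposition, so no decomposition can have width below 3. Therefore the treewidth is 3.

Treewidth 3.
One optimal decomposition is:
Bags: B1 = {b, f, g, h}  B2 = {d, f, g, h}  B3 = {b, c, g, h}  B4 = {a, b, f, g}  B5 = {b, e, g, h}
Tree: B1–B2, B1–B3, B1–B4, B3–B5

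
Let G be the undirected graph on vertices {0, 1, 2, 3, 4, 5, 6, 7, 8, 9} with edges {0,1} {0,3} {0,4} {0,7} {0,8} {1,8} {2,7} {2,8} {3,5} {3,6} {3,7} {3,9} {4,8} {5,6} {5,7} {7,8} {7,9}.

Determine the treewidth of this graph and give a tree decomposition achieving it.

The largest bag has 3 vertices, giving width 2; this decomposition certifies tw(G) ≤ 2. On the other hand G contains the 3-clique {0, 1, 8}. A clique must lie in a single bag of any decomposition, so no decomposition can have width below 2. Combining the bounds, tw(G) = 2.

Treewidth 2.
Bags: B1 = {0, 7, 8}  B2 = {2, 7, 8}  B3 = {0, 3, 7}  B4 = {3, 5, 7}  B5 = {3, 7, 9}  B6 = {0, 1, 8}  B7 = {3, 5, 6}  B8 = {0, 4, 8}
Tree: B1–B2, B1–B3, B3–B4, B3–B5, B1–B6, B4–B7, B6–B8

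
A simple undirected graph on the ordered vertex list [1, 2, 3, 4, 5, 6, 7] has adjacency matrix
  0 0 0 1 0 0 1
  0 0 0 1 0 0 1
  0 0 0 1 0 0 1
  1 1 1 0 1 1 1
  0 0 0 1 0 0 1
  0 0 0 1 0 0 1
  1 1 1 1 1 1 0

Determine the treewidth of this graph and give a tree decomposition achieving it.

The largest bag has 3 vertices, giving width 2; this decomposition certifies tw(G) ≤ 2. On the other hand G contains the 3-clique {1, 4, 7}. A clique must lie in a single bag of any decomposition, so no decomposition can have width below 2. The upper and lower bounds meet at 2, so that is the treewidth.

Treewidth 2.
One such decomposition:
Bags: B1 = {4, 5, 7}  B2 = {1, 4, 7}  B3 = {2, 4, 7}  B4 = {3, 4, 7}  B5 = {4, 6, 7}
Tree: B1–B2, B1–B3, B2–B4, B3–B5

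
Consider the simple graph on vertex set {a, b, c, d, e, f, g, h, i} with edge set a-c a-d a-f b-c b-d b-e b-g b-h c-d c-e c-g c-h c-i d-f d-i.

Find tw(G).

2

A width-2 tree decomposition is:
Bags: B1 = {b, c, d}  B2 = {c, d, i}  B3 = {b, c, e}  B4 = {b, c, g}  B5 = {a, c, d}  B6 = {b, c, h}  B7 = {a, d, f}
Tree: B1–B2, B1–B3, B3–B4, B1–B5, B3–B6, B5–B7
Every bag has size at most 3, so the width is 3 − 1 = 2 and tw(G) ≤ 2. Conversely, {a, c, d} is a clique of size 3, and the vertices of any clique must share a bag in every tree decomposition; so some bag has ≥ 3 vertices and tw(G) ≥ 2. Combining the bounds, tw(G) = 2.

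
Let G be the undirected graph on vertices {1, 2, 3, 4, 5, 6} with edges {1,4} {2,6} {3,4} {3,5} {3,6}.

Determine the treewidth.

A width-1 tree decomposition is:
Bags: B1 = {3, 5}  B2 = {3, 6}  B3 = {3, 4}  B4 = {1, 4}  B5 = {2, 6}
Tree: B1–B2, B2–B3, B3–B4, B2–B5
Each bag holds 2 vertices, so the decomposition has width 1, which upper-bounds the treewidth. Since G has at least one edge (e.g. 3–5), it is not an edgeless graph, so tw(G) ≥ 1. Therefore the treewidth is 1.

1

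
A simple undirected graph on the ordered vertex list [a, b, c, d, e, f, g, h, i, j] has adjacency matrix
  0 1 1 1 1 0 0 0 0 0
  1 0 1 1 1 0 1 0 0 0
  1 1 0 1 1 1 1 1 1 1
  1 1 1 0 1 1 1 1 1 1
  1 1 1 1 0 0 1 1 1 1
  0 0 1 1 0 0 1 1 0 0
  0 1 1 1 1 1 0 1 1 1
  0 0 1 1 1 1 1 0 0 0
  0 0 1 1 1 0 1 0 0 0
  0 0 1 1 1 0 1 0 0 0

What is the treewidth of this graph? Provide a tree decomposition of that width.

The largest bag has 5 vertices, giving width 4; this decomposition certifies tw(G) ≤ 4. On the other hand G contains the 5-clique {c, d, e, g, j}. A clique must lie in a single bag of any decomposition, so no decomposition can have width below 4. Combining the bounds, tw(G) = 4.

Treewidth 4.
One optimal decomposition is:
Bags: B1 = {b, c, d, e, g}  B2 = {c, d, e, g, h}  B3 = {c, d, e, g, i}  B4 = {c, d, e, g, j}  B5 = {a, b, c, d, e}  B6 = {c, d, f, g, h}
Tree: B1–B2, B2–B3, B2–B4, B1–B5, B2–B6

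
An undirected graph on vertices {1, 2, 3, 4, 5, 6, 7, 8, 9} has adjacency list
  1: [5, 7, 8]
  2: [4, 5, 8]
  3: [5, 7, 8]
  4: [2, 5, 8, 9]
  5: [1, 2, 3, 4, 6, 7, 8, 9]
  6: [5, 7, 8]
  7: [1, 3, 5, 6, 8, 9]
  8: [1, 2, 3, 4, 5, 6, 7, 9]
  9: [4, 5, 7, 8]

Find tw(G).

A width-3 tree decomposition is:
Bags: B1 = {5, 7, 8, 9}  B2 = {3, 5, 7, 8}  B3 = {5, 6, 7, 8}  B4 = {4, 5, 8, 9}  B5 = {2, 4, 5, 8}  B6 = {1, 5, 7, 8}
Tree: B1–B2, B2–B3, B1–B4, B4–B5, B1–B6
Each bag holds 4 vertices, so the decomposition has width 3, which upper-bounds the treewidth. For the lower bound, the 4 vertices {2, 4, 5, 8} are pairwise adjacent, and any tree decomposition puts a clique entirely inside one bag — forcing width ≥ 3. The upper and lower bounds meet at 3, so that is the treewidth.

3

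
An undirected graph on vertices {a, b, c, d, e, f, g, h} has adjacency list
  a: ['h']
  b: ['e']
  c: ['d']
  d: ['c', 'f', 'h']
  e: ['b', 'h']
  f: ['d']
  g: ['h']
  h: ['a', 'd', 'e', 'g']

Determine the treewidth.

A width-1 tree decomposition is:
Bags: B1 = {d, h}  B2 = {e, h}  B3 = {b, e}  B4 = {a, h}  B5 = {g, h}  B6 = {c, d}  B7 = {d, f}
Tree: B1–B2, B2–B3, B2–B4, B1–B5, B1–B6, B6–B7
The largest bag has 2 vertices, giving width 1; this decomposition certifies tw(G) ≤ 1. Any graph with an edge has treewidth ≥ 1, and G has the edge d–h. Therefore the treewidth is 1.

1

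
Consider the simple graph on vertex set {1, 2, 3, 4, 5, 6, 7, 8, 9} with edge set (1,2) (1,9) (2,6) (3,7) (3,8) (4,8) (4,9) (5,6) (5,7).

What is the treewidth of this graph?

2

A width-2 tree decomposition is:
Bags: B1 = {1, 2, 9}  B2 = {2, 6, 9}  B3 = {5, 6, 9}  B4 = {5, 7, 9}  B5 = {3, 7, 9}  B6 = {3, 8, 9}  B7 = {4, 8, 9}
Tree: B1–B2, B2–B3, B3–B4, B4–B5, B5–B6, B6–B7
Each bag holds 3 vertices, so the decomposition has width 2, which upper-bounds the treewidth. Since 9–1–2–6–5–7–3–8–4–9 is a cycle in G, G is not acyclic. Forests are exactly the graphs of treewidth ≤ 1, so tw(G) ≥ 2. The upper and lower bounds meet at 2, so that is the treewidth.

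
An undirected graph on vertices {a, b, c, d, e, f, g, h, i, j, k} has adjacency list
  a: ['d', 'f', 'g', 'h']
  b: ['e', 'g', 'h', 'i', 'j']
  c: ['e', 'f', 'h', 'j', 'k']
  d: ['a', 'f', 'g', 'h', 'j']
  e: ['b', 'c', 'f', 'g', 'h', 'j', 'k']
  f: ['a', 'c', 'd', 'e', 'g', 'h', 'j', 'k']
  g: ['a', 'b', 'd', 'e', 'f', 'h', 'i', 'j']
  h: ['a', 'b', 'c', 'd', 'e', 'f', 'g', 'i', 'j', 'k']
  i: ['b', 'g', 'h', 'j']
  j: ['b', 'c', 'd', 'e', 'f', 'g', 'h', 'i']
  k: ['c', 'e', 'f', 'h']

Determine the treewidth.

4

A width-4 tree decomposition is:
Bags: B1 = {e, f, g, h, j}  B2 = {c, e, f, h, j}  B3 = {d, f, g, h, j}  B4 = {c, e, f, h, k}  B5 = {b, e, g, h, j}  B6 = {a, d, f, g, h}  B7 = {b, g, h, i, j}
Tree: B1–B2, B1–B3, B2–B4, B1–B5, B3–B6, B5–B7
Every bag has size at most 5, so the width is 5 − 1 = 4 and tw(G) ≤ 4. Conversely, {d, f, g, h, j} is a clique of size 5, and the vertices of any clique must share a bag in every tree decomposition; so some bag has ≥ 5 vertices and tw(G) ≥ 4. Therefore the treewidth is 4.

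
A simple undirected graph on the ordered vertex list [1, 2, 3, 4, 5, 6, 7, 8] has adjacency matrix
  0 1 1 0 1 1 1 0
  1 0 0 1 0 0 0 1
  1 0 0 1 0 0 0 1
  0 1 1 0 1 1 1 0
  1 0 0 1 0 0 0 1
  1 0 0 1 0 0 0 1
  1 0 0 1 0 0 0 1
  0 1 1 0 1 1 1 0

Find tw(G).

A width-3 tree decomposition is:
Bags: B1 = {1, 4, 7, 8}  B2 = {1, 4, 5, 8}  B3 = {1, 2, 4, 8}  B4 = {1, 4, 6, 8}  B5 = {1, 3, 4, 8}
Tree: B1–B2, B2–B3, B3–B4, B4–B5
Every bag has size at most 4, so the width is 4 − 1 = 3 and tw(G) ≤ 3. For the lower bound: the 4 vertex sets {1,7}, {5,8}, {4}, {2} are disjoint, each induces a connected subgraph, and every pair is joined by at least one edge of G. Contracting each set to a single vertex therefore yields K_{4} as a minor, and since treewidth is minor-monotone, tw(G) ≥ tw(K_{4}) = 3. Therefore the treewidth is 3.

3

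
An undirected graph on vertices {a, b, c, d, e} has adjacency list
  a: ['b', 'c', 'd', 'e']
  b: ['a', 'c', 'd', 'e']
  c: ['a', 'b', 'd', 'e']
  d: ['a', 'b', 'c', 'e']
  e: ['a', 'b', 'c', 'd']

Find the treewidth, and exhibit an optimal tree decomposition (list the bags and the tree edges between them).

Treewidth 4.
One optimal decomposition is:
Bags: B1 = {a, b, c, d, e}
Tree: (single bag)

A single bag containing all 5 vertices is trivially a valid decomposition of width 4. On the other hand G contains the 5-clique {a, b, c, d, e}. A clique must lie in a single bag of any decomposition, so no decomposition can have width below 4. Hence tw(G) = 4 exactly.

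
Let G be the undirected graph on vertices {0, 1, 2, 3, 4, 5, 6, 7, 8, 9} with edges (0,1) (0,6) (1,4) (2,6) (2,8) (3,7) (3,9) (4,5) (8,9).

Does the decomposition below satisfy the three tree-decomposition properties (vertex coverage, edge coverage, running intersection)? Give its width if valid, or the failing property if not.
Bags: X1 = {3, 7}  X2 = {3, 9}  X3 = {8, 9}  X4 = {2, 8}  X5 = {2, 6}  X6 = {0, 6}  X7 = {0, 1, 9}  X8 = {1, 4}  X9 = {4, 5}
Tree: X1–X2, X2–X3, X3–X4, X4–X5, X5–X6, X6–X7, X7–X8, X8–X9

A tree decomposition must satisfy three properties: every vertex lies in some bag; for every edge, both endpoints lie together in some bag; and for every vertex, the bags containing it form a connected subtree. Here bags containing vertex 9 are not connected in the tree, so the decomposition is invalid.

No — bags containing vertex 9 are not connected in the tree.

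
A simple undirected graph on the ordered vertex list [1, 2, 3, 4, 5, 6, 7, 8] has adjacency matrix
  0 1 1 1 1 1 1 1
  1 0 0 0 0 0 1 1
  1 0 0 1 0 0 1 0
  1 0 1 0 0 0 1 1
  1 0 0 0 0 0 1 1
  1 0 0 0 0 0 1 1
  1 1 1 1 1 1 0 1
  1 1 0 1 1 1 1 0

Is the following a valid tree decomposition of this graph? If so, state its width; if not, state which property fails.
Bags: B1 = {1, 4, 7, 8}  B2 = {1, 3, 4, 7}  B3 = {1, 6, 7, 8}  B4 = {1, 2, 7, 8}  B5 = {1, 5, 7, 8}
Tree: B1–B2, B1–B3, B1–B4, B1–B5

Checking the three conditions: (i) the bags cover all of {1, 2, 3, 4, 5, 6, 7, 8}; (ii) for each edge, some bag contains both endpoints; (iii) the bags containing any fixed vertex form a subtree. All hold, so the decomposition is valid with width 4 − 1 = 3.

Yes; width 3.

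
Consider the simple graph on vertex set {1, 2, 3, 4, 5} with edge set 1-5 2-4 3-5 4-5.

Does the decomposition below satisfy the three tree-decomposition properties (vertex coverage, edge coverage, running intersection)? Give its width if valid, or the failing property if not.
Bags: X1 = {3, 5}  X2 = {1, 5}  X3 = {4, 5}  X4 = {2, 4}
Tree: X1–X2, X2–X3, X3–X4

Every vertex of G appears in some bag (union = {1, 2, 3, 4, 5}); every edge is covered by a bag; and for each vertex v the set of bags containing v is connected in the bag tree. The decomposition is therefore valid. The largest bag has 2 vertices, so the width is 1.

Yes; width 1.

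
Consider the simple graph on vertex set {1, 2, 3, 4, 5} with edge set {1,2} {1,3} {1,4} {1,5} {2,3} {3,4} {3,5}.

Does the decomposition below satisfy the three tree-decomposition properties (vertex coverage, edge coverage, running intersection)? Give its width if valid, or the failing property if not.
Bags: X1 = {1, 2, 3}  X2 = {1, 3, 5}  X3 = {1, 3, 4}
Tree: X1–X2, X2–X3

Vertex coverage: the bags together contain {1, 2, 3, 4, 5}, the full vertex set. Edge coverage: each edge of G has both endpoints in at least one bag. Running intersection: for every vertex, the bags containing it form a connected subtree. All three properties hold, so this is a valid tree decomposition of width max|bag| − 1 = 2, and hence tw(G) ≤ 2.

Yes; width 2.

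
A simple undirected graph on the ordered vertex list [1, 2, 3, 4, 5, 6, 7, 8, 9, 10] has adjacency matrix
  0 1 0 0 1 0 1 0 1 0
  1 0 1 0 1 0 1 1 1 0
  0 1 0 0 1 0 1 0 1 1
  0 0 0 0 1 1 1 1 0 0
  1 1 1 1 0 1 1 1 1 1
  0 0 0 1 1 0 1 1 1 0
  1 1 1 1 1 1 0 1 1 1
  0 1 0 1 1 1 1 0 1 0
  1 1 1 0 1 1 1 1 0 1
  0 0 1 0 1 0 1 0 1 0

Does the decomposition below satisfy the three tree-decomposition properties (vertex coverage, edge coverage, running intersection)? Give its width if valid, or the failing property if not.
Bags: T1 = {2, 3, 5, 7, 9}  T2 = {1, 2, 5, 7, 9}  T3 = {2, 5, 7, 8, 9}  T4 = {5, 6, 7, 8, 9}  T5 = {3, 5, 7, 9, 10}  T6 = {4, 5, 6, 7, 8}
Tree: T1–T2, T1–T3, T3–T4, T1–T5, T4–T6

Vertex coverage: the bags together contain {1, 2, 3, 4, 5, 6, 7, 8, 9, 10}, the full vertex set. Edge coverage: each edge of G has both endpoints in at least one bag. Running intersection: for every vertex, the bags containing it form a connected subtree. All three properties hold, so this is a valid tree decomposition of width max|bag| − 1 = 4, and hence tw(G) ≤ 4.

Yes; width 4.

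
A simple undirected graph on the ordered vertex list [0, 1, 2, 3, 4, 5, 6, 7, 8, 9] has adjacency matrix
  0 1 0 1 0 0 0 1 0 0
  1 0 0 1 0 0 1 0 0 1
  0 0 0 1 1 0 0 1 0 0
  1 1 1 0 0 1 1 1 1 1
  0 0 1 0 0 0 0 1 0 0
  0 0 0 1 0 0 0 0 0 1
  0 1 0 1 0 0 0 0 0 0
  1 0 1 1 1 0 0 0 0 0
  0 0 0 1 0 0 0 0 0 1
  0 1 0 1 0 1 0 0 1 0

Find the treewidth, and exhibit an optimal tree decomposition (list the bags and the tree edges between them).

Treewidth 2.
One optimal decomposition is:
Bags: B1 = {1, 3, 9}  B2 = {0, 1, 3}  B3 = {1, 3, 6}  B4 = {3, 5, 9}  B5 = {3, 8, 9}  B6 = {0, 3, 7}  B7 = {2, 3, 7}  B8 = {2, 4, 7}
Tree: B1–B2, B2–B3, B1–B4, B1–B5, B2–B6, B6–B7, B7–B8

The largest bag has 3 vertices, giving width 2; this decomposition certifies tw(G) ≤ 2. On the other hand G contains the 3-clique {0, 1, 3}. A clique must lie in a single bag of any decomposition, so no decomposition can have width below 2. Therefore the treewidth is 2.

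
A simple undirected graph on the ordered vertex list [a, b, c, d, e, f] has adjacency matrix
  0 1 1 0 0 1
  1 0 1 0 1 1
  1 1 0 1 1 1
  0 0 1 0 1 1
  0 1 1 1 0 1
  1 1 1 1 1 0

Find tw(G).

3

A width-3 tree decomposition is:
Bags: B1 = {c, d, e, f}  B2 = {b, c, e, f}  B3 = {a, b, c, f}
Tree: B1–B2, B2–B3
Every bag has size at most 4, so the width is 4 − 1 = 3 and tw(G) ≤ 3. For the lower bound, the 4 vertices {c, d, e, f} are pairwise adjacent, and any tree decomposition puts a clique entirely inside one bag — forcing width ≥ 3. Combining the bounds, tw(G) = 3.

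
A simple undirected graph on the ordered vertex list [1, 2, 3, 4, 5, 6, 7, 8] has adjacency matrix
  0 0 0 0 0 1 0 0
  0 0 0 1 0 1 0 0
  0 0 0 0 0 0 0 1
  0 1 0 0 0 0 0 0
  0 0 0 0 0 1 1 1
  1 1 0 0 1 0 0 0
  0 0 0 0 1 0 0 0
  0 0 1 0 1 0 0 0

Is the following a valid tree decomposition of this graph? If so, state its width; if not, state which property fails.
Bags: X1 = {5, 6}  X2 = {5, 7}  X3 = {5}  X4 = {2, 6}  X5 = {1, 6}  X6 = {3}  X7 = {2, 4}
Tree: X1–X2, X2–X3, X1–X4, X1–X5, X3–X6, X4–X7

No — vertex 8 appears in no bag.

A tree decomposition must satisfy three properties: every vertex lies in some bag; for every edge, both endpoints lie together in some bag; and for every vertex, the bags containing it form a connected subtree. Here vertex 8 appears in no bag, so the decomposition is invalid.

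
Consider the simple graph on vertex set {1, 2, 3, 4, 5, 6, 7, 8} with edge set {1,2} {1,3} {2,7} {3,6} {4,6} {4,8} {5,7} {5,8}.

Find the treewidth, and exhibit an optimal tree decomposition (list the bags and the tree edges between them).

Treewidth 2.
One such decomposition:
Bags: B1 = {4, 5, 8}  B2 = {4, 5, 6}  B3 = {3, 5, 6}  B4 = {1, 3, 5}  B5 = {1, 2, 5}  B6 = {2, 5, 7}
Tree: B1–B2, B2–B3, B3–B4, B4–B5, B5–B6

Every bag has size at most 3, so the width is 3 − 1 = 2 and tw(G) ≤ 2. The edges 5–8–4–6–3–1–2–7–5 form a cycle, so G is not a tree and its treewidth is at least 2. Combining the bounds, tw(G) = 2.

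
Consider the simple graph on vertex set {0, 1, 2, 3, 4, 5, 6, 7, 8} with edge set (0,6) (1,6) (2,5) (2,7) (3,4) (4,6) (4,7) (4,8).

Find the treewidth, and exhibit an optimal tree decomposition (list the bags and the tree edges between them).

Each bag holds 2 vertices, so the decomposition has width 1, which upper-bounds the treewidth. Any graph with an edge has treewidth ≥ 1, and G has the edge 7–2. Combining the bounds, tw(G) = 1.

Treewidth 1.
Bags: B1 = {2, 7}  B2 = {4, 7}  B3 = {4, 6}  B4 = {2, 5}  B5 = {3, 4}  B6 = {1, 6}  B7 = {4, 8}  B8 = {0, 6}
Tree: B1–B2, B2–B3, B1–B4, B2–B5, B3–B6, B3–B7, B6–B8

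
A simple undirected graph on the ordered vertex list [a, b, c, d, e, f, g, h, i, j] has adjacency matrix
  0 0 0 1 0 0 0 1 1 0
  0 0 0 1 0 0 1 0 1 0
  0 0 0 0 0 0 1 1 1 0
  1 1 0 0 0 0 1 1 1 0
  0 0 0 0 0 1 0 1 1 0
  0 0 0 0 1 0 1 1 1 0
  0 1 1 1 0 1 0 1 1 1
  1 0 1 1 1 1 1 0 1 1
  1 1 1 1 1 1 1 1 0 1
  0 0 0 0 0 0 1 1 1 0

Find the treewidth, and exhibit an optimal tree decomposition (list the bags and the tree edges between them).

The largest bag has 4 vertices, giving width 3; this decomposition certifies tw(G) ≤ 3. On the other hand G contains the 4-clique {d, g, h, i}. A clique must lie in a single bag of any decomposition, so no decomposition can have width below 3. Hence tw(G) = 3 exactly.

Treewidth 3.
One optimal decomposition is:
Bags: B1 = {d, g, h, i}  B2 = {b, d, g, i}  B3 = {a, d, h, i}  B4 = {g, h, i, j}  B5 = {f, g, h, i}  B6 = {c, g, h, i}  B7 = {e, f, h, i}
Tree: B1–B2, B1–B3, B1–B4, B4–B5, B4–B6, B5–B7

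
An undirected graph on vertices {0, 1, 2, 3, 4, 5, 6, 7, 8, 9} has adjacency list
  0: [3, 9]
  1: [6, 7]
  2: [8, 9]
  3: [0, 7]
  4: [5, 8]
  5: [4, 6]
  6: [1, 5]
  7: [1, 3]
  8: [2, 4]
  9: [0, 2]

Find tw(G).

2

A width-2 tree decomposition is:
Bags: B1 = {0, 3, 9}  B2 = {2, 3, 9}  B3 = {2, 3, 8}  B4 = {3, 4, 8}  B5 = {3, 4, 5}  B6 = {3, 5, 6}  B7 = {1, 3, 6}  B8 = {1, 3, 7}
Tree: B1–B2, B2–B3, B3–B4, B4–B5, B5–B6, B6–B7, B7–B8
The largest bag has 3 vertices, giving width 2; this decomposition certifies tw(G) ≤ 2. The edges 3–0–9–2–8–4–5–6–1–7–3 form a cycle, so G is not a tree and its treewidth is at least 2. The upper and lower bounds meet at 2, so that is the treewidth.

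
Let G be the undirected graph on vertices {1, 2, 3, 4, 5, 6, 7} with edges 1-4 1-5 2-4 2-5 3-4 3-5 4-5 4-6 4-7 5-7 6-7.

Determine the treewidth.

A width-2 tree decomposition is:
Bags: B1 = {3, 4, 5}  B2 = {4, 5, 7}  B3 = {4, 6, 7}  B4 = {2, 4, 5}  B5 = {1, 4, 5}
Tree: B1–B2, B2–B3, B1–B4, B2–B5
Each bag holds 3 vertices, so the decomposition has width 2, which upper-bounds the treewidth. For the lower bound, the 3 vertices {1, 4, 5} are pairwise adjacent, and any tree decomposition puts a clique entirely inside one bag — forcing width ≥ 2. The upper and lower bounds meet at 2, so that is the treewidth.

2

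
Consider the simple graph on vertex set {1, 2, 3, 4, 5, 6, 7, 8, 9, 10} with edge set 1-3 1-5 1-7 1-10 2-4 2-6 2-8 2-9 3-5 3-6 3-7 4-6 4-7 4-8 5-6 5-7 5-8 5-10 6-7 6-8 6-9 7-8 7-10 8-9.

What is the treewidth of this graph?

3

A width-3 tree decomposition is:
Bags: B1 = {4, 6, 7, 8}  B2 = {5, 6, 7, 8}  B3 = {3, 5, 6, 7}  B4 = {2, 4, 6, 8}  B5 = {1, 3, 5, 7}  B6 = {2, 6, 8, 9}  B7 = {1, 5, 7, 10}
Tree: B1–B2, B2–B3, B1–B4, B3–B5, B4–B6, B5–B7
Every bag has size at most 4, so the width is 4 − 1 = 3 and tw(G) ≤ 3. On the other hand G contains the 4-clique {1, 5, 7, 10}. A clique must lie in a single bag of any decomposition, so no decomposition can have width below 3. Hence tw(G) = 3 exactly.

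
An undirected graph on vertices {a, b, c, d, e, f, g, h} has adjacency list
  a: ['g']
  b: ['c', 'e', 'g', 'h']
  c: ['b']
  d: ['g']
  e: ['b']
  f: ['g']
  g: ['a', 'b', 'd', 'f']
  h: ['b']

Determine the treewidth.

A width-1 tree decomposition is:
Bags: B1 = {b, g}  B2 = {a, g}  B3 = {f, g}  B4 = {b, c}  B5 = {d, g}  B6 = {b, h}  B7 = {b, e}
Tree: B1–B2, B2–B3, B1–B4, B1–B5, B1–B6, B1–B7
The largest bag has 2 vertices, giving width 1; this decomposition certifies tw(G) ≤ 1. Any graph with an edge has treewidth ≥ 1, and G has the edge b–g. Hence tw(G) = 1 exactly.

1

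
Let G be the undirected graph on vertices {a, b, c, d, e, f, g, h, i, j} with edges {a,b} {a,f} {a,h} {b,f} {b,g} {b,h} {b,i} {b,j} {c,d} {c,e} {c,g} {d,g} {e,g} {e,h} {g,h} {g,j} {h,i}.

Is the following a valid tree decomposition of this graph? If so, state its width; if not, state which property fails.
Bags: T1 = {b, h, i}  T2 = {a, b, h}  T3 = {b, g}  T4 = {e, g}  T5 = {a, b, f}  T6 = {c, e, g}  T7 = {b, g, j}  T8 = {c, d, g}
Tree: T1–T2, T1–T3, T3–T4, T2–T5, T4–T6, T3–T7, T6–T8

No — edge (h,g) lies in no bag.

A tree decomposition must satisfy three properties: every vertex lies in some bag; for every edge, both endpoints lie together in some bag; and for every vertex, the bags containing it form a connected subtree. Here edge (h,g) lies in no bag, so the decomposition is invalid.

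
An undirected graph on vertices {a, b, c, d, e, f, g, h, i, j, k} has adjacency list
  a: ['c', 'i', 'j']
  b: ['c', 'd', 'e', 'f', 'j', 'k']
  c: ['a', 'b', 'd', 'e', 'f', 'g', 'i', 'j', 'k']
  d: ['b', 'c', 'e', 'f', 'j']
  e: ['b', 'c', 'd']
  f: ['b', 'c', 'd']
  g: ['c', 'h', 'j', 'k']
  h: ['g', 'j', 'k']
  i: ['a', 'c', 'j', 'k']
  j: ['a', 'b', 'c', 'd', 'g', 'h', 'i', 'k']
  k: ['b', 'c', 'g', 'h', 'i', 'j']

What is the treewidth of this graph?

3

A width-3 tree decomposition is:
Bags: B1 = {g, h, j, k}  B2 = {c, g, j, k}  B3 = {b, c, j, k}  B4 = {c, i, j, k}  B5 = {b, c, d, j}  B6 = {b, c, d, e}  B7 = {b, c, d, f}  B8 = {a, c, i, j}
Tree: B1–B2, B2–B3, B3–B4, B3–B5, B5–B6, B5–B7, B4–B8
Each bag holds 4 vertices, so the decomposition has width 3, which upper-bounds the treewidth. For the lower bound, the 4 vertices {g, h, j, k} are pairwise adjacent, and any tree decomposition puts a clique entirely inside one bag — forcing width ≥ 3. Combining the bounds, tw(G) = 3.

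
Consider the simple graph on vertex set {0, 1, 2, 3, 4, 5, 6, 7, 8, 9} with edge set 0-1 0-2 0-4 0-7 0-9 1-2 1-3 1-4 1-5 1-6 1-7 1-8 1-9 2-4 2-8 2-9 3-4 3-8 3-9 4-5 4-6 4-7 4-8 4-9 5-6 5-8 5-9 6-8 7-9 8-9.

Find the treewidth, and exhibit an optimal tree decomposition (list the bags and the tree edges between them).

Each bag holds 5 vertices, so the decomposition has width 4, which upper-bounds the treewidth. Conversely, {0, 1, 2, 4, 9} is a clique of size 5, and the vertices of any clique must share a bag in every tree decomposition; so some bag has ≥ 5 vertices and tw(G) ≥ 4. Combining the bounds, tw(G) = 4.

Treewidth 4.
One optimal decomposition is:
Bags: B1 = {1, 4, 5, 8, 9}  B2 = {1, 2, 4, 8, 9}  B3 = {0, 1, 2, 4, 9}  B4 = {0, 1, 4, 7, 9}  B5 = {1, 4, 5, 6, 8}  B6 = {1, 3, 4, 8, 9}
Tree: B1–B2, B2–B3, B3–B4, B1–B5, B2–B6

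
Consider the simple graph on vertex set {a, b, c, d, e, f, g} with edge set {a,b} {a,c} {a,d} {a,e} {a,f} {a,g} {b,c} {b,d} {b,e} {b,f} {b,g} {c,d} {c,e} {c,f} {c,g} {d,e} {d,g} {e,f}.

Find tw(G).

A width-4 tree decomposition is:
Bags: B1 = {a, b, c, e, f}  B2 = {a, b, c, d, e}  B3 = {a, b, c, d, g}
Tree: B1–B2, B2–B3
The largest bag has 5 vertices, giving width 4; this decomposition certifies tw(G) ≤ 4. On the other hand G contains the 5-clique {a, b, c, d, g}. A clique must lie in a single bag of any decomposition, so no decomposition can have width below 4. Combining the bounds, tw(G) = 4.

4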